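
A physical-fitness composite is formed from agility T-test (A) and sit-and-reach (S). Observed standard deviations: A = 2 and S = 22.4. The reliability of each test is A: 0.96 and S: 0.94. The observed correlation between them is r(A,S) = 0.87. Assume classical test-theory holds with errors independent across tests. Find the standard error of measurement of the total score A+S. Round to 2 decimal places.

5.50

Var(total) = 505.76 + 77.952 = 583.712.
True-score variance = 475.494 + 77.952 = 553.446, so reliability = 0.9481.
Error variance = 583.712 − 553.446 = 30.2656; SEM = √30.2656 = 5.50.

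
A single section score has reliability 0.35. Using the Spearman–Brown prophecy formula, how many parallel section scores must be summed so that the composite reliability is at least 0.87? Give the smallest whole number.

13

k ≥ ρ*(1−ρ₁)/(ρ₁(1−ρ*)) = 0.87·0.65 / (0.35·0.13) = 12.429.
Smallest integer k = 13.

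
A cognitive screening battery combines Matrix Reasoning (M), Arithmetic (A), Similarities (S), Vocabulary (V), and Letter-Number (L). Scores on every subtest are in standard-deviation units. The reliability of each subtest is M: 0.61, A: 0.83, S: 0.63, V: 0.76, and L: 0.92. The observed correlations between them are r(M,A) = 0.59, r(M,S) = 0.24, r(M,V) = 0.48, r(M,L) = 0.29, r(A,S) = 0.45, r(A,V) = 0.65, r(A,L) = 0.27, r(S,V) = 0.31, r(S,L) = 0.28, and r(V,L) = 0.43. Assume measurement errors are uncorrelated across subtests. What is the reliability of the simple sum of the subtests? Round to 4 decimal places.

0.9037

Var(M+A+S+V+L) = 5 + 2·[0.59 + 0.24 + 0.48 + 0.29 + 0.45 + 0.65 + 0.27 + 0.31 + 0.28 + 0.43] = 5 + 7.98 = 12.98.
Because errors are independent across components, Cov(Tᵢ,Tⱼ) = Cov(Xᵢ,Xⱼ); the off-diagonal part of the true-score variance is the same as above.
True-score variance = [0.61 + 0.83 + 0.63 + 0.76 + 0.92] + 7.98 = 3.75 + 7.98 = 11.73.
Reliability = 11.73 / 12.98 = 0.9037.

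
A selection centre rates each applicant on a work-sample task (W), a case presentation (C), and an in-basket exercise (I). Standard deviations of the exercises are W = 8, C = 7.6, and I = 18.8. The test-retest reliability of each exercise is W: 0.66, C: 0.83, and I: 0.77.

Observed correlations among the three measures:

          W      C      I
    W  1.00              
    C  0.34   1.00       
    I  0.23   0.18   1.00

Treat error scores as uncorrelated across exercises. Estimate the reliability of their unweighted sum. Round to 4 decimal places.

Var(W+C+I) = 8² + 7.6² + 18.8² + 2·[8·7.6·0.34 + 8·18.8·0.23 + 7.6·18.8·0.18] = 475.2 + 161.965 = 637.165.
Under uncorrelated errors the observed covariances equal the true-score covariances, so only the own-variance terms attenuate.
True-score variance = [8²·0.66 + 7.6²·0.83 + 18.8²·0.77] + 161.965 = 362.33 + 161.965 = 524.294.
Reliability = 524.294 / 637.165 = 0.8229.

0.8229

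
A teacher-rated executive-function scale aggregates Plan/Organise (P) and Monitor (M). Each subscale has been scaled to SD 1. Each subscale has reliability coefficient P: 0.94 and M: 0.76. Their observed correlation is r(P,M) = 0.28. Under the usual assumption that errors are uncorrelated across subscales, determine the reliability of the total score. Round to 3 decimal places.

Var(P+M) = 2 + 2·[0.28] = 2 + 0.56 = 2.56.
Under uncorrelated errors the observed covariances equal the true-score covariances, so only the own-variance terms attenuate.
True-score variance = [0.94 + 0.76] + 0.56 = 1.7 + 0.56 = 2.26.
Reliability = 2.26 / 2.56 = 0.883.

0.883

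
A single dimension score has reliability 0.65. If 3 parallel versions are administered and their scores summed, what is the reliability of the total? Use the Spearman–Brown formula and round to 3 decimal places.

0.848

ρ_k = kρ / (1 + (k−1)ρ) = 3·0.65 / (1 + 2·0.65) = 1.950 / 2.300 = 0.848.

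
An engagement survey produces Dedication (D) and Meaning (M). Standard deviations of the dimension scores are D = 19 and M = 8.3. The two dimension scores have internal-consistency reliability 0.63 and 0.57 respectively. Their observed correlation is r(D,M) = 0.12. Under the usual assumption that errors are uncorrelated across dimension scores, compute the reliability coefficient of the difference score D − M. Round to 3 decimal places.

0.584

Var(D−M) = 19² + 8.3² − 2·19·8.3·0.12 = 429.89 − 37.848 = 392.042.
Under uncorrelated errors the observed covariances equal the true-score covariances, so only the own-variance terms attenuate.
True-score variance = [19²·0.63 + 8.3²·0.57] − 37.848 = 266.697 − 37.848 = 228.849.
Reliability = 228.849 / 392.042 = 0.584.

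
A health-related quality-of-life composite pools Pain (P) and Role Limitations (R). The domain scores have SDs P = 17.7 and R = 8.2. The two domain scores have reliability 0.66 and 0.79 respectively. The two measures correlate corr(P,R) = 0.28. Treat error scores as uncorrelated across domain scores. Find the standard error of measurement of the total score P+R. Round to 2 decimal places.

10.98

Var(total) = 380.53 + 81.2784 = 461.808.
True-score variance = 259.891 + 81.2784 = 341.169, so reliability = 0.7388.
Error variance = 461.808 − 341.169 = 120.639; SEM = √120.639 = 10.98.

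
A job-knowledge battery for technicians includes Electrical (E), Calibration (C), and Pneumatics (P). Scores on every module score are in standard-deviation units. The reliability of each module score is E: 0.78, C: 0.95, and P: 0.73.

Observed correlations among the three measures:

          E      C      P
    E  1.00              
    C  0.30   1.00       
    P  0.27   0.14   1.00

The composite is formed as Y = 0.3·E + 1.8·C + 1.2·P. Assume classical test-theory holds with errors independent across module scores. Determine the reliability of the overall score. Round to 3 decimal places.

Var(Y) = 0.3² + 1.8² + 1.2² + 2·[0.54·0.30 + 0.36·0.27 + 2.16·0.14] = 4.77 + 1.1232 = 5.8932.
Under uncorrelated errors the observed covariances equal the true-score covariances, so only the own-variance terms attenuate.
True-score variance = [0.3²·0.78 + 1.8²·0.95 + 1.2²·0.73] + 1.1232 = 4.1994 + 1.1232 = 5.3226.
Reliability = 5.3226 / 5.8932 = 0.903.

0.903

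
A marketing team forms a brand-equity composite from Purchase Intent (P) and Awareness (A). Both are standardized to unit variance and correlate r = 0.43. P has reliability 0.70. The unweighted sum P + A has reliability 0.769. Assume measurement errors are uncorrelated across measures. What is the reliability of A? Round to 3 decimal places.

0.639

Var(P+A) = 2 + 2·0.43 = 2.860.
True-score variance = ρ_P + ρ_A + 2·0.43, so 0.769 = (0.70 + ρ_A + 0.86) / 2.860.
ρ_A = 0.769·2.860 − 0.70 − 0.86 = 0.639.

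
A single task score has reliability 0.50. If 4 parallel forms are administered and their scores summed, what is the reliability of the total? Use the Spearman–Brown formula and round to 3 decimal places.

ρ_k = kρ / (1 + (k−1)ρ) = 4·0.50 / (1 + 3·0.50) = 2.000 / 2.500 = 0.800.

0.800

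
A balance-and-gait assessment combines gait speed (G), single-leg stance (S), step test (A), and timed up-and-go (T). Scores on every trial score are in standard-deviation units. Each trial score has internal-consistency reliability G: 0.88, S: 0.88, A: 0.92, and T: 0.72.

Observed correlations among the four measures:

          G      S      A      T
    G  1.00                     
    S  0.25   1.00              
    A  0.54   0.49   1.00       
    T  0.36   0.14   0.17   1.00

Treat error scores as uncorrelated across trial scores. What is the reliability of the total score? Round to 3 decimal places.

Var(G+S+A+T) = 4 + 2·[0.25 + 0.54 + 0.36 + 0.49 + 0.14 + 0.17] = 4 + 3.9 = 7.9.
With uncorrelated errors the cross-covariances are all true-score covariance, so they carry over unchanged; only the diagonal terms shrink to ρᵢσᵢ².
True-score variance = [0.88 + 0.88 + 0.92 + 0.72] + 3.9 = 3.4 + 3.9 = 7.3.
Reliability = 7.3 / 7.9 = 0.924.

0.924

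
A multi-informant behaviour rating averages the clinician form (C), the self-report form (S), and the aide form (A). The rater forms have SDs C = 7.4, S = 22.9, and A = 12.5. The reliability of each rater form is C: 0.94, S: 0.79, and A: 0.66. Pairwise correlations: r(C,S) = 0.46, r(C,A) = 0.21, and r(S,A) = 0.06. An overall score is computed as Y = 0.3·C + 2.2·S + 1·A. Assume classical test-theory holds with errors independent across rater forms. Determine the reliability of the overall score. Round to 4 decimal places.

Var(Y) = 0.3²·7.4² + 2.2²·22.9² + 12.5² + 2·[0.66·7.4·22.9·0.46 + 0.3·7.4·12.5·0.21 + 2.2·22.9·12.5·0.06] = 2699.32 + 190.121 = 2889.44.
Because errors are independent across components, Cov(Tᵢ,Tⱼ) = Cov(Xᵢ,Xⱼ); the off-diagonal part of the true-score variance is the same as above.
True-score variance = [0.3²·7.4²·0.94 + 2.2²·22.9²·0.79 + 12.5²·0.66] + 190.121 = 2112.89 + 190.121 = 2303.01.
Reliability = 2303.01 / 2889.44 = 0.7970.

0.7970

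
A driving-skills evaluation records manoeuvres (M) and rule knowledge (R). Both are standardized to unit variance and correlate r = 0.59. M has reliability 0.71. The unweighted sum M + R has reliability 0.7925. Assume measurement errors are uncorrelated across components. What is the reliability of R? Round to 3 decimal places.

0.630

Var(M+R) = 2 + 2·0.59 = 3.180.
True-score variance = ρ_M + ρ_R + 2·0.59, so 0.7925 = (0.71 + ρ_R + 1.18) / 3.180.
ρ_R = 0.7925·3.180 − 0.71 − 1.18 = 0.630.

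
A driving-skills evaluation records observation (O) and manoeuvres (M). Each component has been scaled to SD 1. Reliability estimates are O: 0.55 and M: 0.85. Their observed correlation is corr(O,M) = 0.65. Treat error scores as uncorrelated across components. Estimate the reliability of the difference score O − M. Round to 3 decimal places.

0.143

Var(O−M) = 1 + 1 − 2·0.65 = 2 − 1.3 = 0.7.
Under uncorrelated errors the observed covariances equal the true-score covariances, so only the own-variance terms attenuate.
True-score variance = [0.55 + 0.85] − 1.3 = 1.4 − 1.3 = 0.1.
Reliability = 0.1 / 0.7 = 0.143.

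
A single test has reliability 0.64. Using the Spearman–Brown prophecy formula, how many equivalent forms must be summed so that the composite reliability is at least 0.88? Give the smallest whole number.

k ≥ ρ*(1−ρ₁)/(ρ₁(1−ρ*)) = 0.88·0.36 / (0.64·0.12) = 4.125.
Smallest integer k = 5.

5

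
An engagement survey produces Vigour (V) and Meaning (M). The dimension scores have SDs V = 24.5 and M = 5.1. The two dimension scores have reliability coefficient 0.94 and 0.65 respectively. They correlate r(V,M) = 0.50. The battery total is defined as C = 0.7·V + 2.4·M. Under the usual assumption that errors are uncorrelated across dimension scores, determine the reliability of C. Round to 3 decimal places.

0.893

Var(C) = 0.7²·24.5² + 2.4²·5.1² + 2·[1.68·24.5·5.1·0.50] = 443.94 + 209.916 = 653.856.
Under uncorrelated errors the observed covariances equal the true-score covariances, so only the own-variance terms attenuate.
True-score variance = [0.7²·24.5²·0.94 + 2.4²·5.1²·0.65] + 209.916 = 373.857 + 209.916 = 583.773.
Reliability = 583.773 / 653.856 = 0.893.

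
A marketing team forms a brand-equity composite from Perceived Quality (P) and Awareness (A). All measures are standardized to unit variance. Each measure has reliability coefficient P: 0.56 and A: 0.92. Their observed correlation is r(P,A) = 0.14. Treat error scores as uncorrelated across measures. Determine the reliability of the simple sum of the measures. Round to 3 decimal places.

0.772

Var(P+A) = 2 + 2·[0.14] = 2 + 0.28 = 2.28.
Under uncorrelated errors the observed covariances equal the true-score covariances, so only the own-variance terms attenuate.
True-score variance = [0.56 + 0.92] + 0.28 = 1.48 + 0.28 = 1.76.
Reliability = 1.76 / 2.28 = 0.772.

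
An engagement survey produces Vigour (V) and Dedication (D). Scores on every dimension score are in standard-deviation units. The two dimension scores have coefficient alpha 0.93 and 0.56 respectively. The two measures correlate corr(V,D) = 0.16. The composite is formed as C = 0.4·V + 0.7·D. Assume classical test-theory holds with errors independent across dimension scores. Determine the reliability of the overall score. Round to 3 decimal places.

Var(C) = 0.4² + 0.7² + 2·[0.28·0.16] = 0.65 + 0.0896 = 0.7396.
With uncorrelated errors the cross-covariances are all true-score covariance, so they carry over unchanged; only the diagonal terms shrink to ρᵢσᵢ².
True-score variance = [0.4²·0.93 + 0.7²·0.56] + 0.0896 = 0.4232 + 0.0896 = 0.5128.
Reliability = 0.5128 / 0.7396 = 0.693.

0.693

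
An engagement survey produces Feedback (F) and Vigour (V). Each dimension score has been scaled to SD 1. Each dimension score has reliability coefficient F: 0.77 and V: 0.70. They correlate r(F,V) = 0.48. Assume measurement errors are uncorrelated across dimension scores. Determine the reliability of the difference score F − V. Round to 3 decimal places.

0.490

Var(F−V) = 1 + 1 − 2·0.48 = 2 − 0.96 = 1.04.
With uncorrelated errors the cross-covariances are all true-score covariance, so they carry over unchanged; only the diagonal terms shrink to ρᵢσᵢ².
True-score variance = [0.77 + 0.70] − 0.96 = 1.47 − 0.96 = 0.51.
Reliability = 0.51 / 1.04 = 0.490.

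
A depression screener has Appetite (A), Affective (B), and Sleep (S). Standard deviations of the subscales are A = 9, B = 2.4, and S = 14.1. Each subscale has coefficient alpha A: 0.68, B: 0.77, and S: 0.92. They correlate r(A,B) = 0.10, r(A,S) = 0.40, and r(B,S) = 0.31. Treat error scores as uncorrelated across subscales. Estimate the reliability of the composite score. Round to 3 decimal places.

0.895

Var(A+B+S) = 9² + 2.4² + 14.1² + 2·[9·2.4·0.10 + 9·14.1·0.40 + 2.4·14.1·0.31] = 285.57 + 126.821 = 412.391.
Because errors are independent across components, Cov(Tᵢ,Tⱼ) = Cov(Xᵢ,Xⱼ); the off-diagonal part of the true-score variance is the same as above.
True-score variance = [9²·0.68 + 2.4²·0.77 + 14.1²·0.92] + 126.821 = 242.42 + 126.821 = 369.241.
Reliability = 369.241 / 412.391 = 0.895.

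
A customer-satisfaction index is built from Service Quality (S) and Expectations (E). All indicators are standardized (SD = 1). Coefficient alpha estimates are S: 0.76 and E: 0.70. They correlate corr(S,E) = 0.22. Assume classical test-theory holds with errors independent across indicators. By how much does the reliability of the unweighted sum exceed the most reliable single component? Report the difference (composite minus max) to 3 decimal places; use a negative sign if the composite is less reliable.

0.019

Var(sum) = 2 + 0.44 = 2.44; true-score variance = 1.46 + 0.44 = 1.9; composite reliability = 0.7787.
Max component reliability = 0.7600.
Difference = 0.7787 − 0.7600 = 0.019.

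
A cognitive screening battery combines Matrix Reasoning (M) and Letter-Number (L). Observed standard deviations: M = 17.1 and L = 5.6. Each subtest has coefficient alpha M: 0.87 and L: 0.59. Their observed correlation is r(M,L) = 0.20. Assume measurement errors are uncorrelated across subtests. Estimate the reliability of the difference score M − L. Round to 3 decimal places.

0.822

Var(M−L) = 17.1² + 5.6² − 2·17.1·5.6·0.20 = 323.77 − 38.304 = 285.466.
Under uncorrelated errors the observed covariances equal the true-score covariances, so only the own-variance terms attenuate.
True-score variance = [17.1²·0.87 + 5.6²·0.59] − 38.304 = 272.899 − 38.304 = 234.595.
Reliability = 234.595 / 285.466 = 0.822.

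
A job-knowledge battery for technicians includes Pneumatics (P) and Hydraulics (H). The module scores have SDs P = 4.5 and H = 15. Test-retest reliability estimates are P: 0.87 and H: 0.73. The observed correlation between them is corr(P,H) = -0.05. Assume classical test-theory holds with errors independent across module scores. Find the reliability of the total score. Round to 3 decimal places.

Var(P+H) = 4.5² + 15² + 2·[4.5·15·(-0.05)] = 245.25 − 6.75 = 238.5.
Under uncorrelated errors the observed covariances equal the true-score covariances, so only the own-variance terms attenuate.
True-score variance = [4.5²·0.87 + 15²·0.73] − 6.75 = 181.868 − 6.75 = 175.118.
Reliability = 175.118 / 238.5 = 0.734.

0.734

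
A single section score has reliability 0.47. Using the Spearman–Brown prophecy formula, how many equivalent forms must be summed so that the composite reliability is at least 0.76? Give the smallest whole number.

k ≥ ρ*(1−ρ₁)/(ρ₁(1−ρ*)) = 0.76·0.53 / (0.47·0.24) = 3.571.
Smallest integer k = 4.

4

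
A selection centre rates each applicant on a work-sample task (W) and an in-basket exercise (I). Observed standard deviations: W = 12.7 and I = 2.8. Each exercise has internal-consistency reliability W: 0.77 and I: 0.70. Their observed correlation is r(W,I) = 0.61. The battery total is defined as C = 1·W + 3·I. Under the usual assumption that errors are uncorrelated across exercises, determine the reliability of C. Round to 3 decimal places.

0.839

Var(C) = 12.7² + 3²·2.8² + 2·[3·12.7·2.8·0.61] = 231.85 + 130.15 = 362.
Because errors are independent across components, Cov(Tᵢ,Tⱼ) = Cov(Xᵢ,Xⱼ); the off-diagonal part of the true-score variance is the same as above.
True-score variance = [12.7²·0.77 + 3²·2.8²·0.70] + 130.15 = 173.585 + 130.15 = 303.735.
Reliability = 303.735 / 362 = 0.839.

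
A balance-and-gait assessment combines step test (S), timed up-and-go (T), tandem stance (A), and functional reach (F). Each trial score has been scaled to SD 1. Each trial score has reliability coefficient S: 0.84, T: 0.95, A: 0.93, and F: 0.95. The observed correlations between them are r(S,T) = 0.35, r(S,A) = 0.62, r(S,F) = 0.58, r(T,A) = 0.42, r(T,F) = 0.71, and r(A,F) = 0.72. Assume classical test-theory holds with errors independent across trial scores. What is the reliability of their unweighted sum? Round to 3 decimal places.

Var(S+T+A+F) = 4 + 2·[0.35 + 0.62 + 0.58 + 0.42 + 0.71 + 0.72] = 4 + 6.8 = 10.8.
With uncorrelated errors the cross-covariances are all true-score covariance, so they carry over unchanged; only the diagonal terms shrink to ρᵢσᵢ².
True-score variance = [0.84 + 0.95 + 0.93 + 0.95] + 6.8 = 3.67 + 6.8 = 10.47.
Reliability = 10.47 / 10.8 = 0.969.

0.969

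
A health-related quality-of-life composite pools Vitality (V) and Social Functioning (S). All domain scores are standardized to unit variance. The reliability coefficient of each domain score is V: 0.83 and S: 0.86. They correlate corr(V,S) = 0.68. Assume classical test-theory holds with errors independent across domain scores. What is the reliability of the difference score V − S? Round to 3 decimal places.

0.516

Var(V−S) = 1 + 1 − 2·0.68 = 2 − 1.36 = 0.64.
Because errors are independent across components, Cov(Tᵢ,Tⱼ) = Cov(Xᵢ,Xⱼ); the off-diagonal part of the true-score variance is the same as above.
True-score variance = [0.83 + 0.86] − 1.36 = 1.69 − 1.36 = 0.33.
Reliability = 0.33 / 0.64 = 0.516.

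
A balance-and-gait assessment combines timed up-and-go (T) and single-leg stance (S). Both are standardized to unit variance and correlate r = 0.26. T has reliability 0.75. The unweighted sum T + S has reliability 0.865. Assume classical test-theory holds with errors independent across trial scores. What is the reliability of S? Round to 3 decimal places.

0.910

Var(T+S) = 2 + 2·0.26 = 2.520.
True-score variance = ρ_T + ρ_S + 2·0.26, so 0.865 = (0.75 + ρ_S + 0.52) / 2.520.
ρ_S = 0.865·2.520 − 0.75 − 0.52 = 0.910.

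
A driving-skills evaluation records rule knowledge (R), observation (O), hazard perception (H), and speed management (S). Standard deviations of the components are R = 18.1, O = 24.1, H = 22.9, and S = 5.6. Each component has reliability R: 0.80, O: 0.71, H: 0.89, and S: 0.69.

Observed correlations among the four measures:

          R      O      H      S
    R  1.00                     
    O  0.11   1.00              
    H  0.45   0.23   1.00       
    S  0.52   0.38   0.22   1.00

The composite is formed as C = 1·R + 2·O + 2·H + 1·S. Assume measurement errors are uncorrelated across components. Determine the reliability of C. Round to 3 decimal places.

Var(C) = 18.1² + 2²·24.1² + 2²·22.9² + 5.6² + 2·[2·18.1·24.1·0.11 + 2·18.1·22.9·0.45 + 18.1·5.6·0.52 + 4·24.1·22.9·0.23 + 2·24.1·5.6·0.38 + 2·22.9·5.6·0.22] = 4779.85 + 2376.9 = 7156.75.
Under uncorrelated errors the observed covariances equal the true-score covariances, so only the own-variance terms attenuate.
True-score variance = [18.1²·0.80 + 2²·24.1²·0.71 + 2²·22.9²·0.89 + 5.6²·0.69] + 2376.9 = 3800.13 + 2376.9 = 6177.02.
Reliability = 6177.02 / 7156.75 = 0.863.

0.863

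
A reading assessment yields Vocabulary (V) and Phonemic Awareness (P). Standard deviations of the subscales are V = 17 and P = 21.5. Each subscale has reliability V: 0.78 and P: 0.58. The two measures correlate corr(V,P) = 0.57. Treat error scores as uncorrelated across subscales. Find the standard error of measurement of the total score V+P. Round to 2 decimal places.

Var(total) = 751.25 + 416.67 = 1167.92.
True-score variance = 493.525 + 416.67 = 910.195, so reliability = 0.7793.
Error variance = 1167.92 − 910.195 = 257.725; SEM = √257.725 = 16.05.

16.05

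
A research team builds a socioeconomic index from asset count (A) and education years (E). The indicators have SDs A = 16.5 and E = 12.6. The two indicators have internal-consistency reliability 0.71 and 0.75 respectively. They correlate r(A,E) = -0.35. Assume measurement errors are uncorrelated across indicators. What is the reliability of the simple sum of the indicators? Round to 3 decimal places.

Var(A+E) = 16.5² + 12.6² + 2·[16.5·12.6·(-0.35)] = 431.01 − 145.53 = 285.48.
With uncorrelated errors the cross-covariances are all true-score covariance, so they carry over unchanged; only the diagonal terms shrink to ρᵢσᵢ².
True-score variance = [16.5²·0.71 + 12.6²·0.75] − 145.53 = 312.367 − 145.53 = 166.837.
Reliability = 166.837 / 285.48 = 0.584.

0.584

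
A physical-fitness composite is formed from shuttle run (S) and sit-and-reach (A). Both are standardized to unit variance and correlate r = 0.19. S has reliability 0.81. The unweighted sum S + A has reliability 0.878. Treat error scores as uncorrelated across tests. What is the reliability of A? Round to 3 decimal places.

0.900

Var(S+A) = 2 + 2·0.19 = 2.380.
True-score variance = ρ_S + ρ_A + 2·0.19, so 0.878 = (0.81 + ρ_A + 0.38) / 2.380.
ρ_A = 0.878·2.380 − 0.81 − 0.38 = 0.900.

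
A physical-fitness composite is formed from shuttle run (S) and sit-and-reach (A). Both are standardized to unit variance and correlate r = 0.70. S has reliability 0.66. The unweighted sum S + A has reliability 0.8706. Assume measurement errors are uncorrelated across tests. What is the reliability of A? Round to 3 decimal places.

Var(S+A) = 2 + 2·0.70 = 3.400.
True-score variance = ρ_S + ρ_A + 2·0.70, so 0.8706 = (0.66 + ρ_A + 1.40) / 3.400.
ρ_A = 0.8706·3.400 − 0.66 − 1.40 = 0.900.

0.900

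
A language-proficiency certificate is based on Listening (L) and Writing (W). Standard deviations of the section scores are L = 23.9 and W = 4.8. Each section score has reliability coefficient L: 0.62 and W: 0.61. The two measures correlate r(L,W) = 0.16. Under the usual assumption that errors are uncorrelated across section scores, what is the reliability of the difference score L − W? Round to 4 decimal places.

0.5946

Var(L−W) = 23.9² + 4.8² − 2·23.9·4.8·0.16 = 594.25 − 36.7104 = 557.54.
Under uncorrelated errors the observed covariances equal the true-score covariances, so only the own-variance terms attenuate.
True-score variance = [23.9²·0.62 + 4.8²·0.61] − 36.7104 = 368.205 − 36.7104 = 331.494.
Reliability = 331.494 / 557.54 = 0.5946.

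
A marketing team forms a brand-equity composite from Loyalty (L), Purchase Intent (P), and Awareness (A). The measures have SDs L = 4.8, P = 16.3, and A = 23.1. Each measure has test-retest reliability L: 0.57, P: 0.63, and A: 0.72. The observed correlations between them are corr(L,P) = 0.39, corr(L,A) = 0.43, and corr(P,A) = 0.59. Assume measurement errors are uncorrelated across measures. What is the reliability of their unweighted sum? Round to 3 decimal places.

Var(L+P+A) = 4.8² + 16.3² + 23.1² + 2·[4.8·16.3·0.39 + 4.8·23.1·0.43 + 16.3·23.1·0.59] = 822.34 + 600.689 = 1423.03.
With uncorrelated errors the cross-covariances are all true-score covariance, so they carry over unchanged; only the diagonal terms shrink to ρᵢσᵢ².
True-score variance = [4.8²·0.57 + 16.3²·0.63 + 23.1²·0.72] + 600.689 = 564.717 + 600.689 = 1165.41.
Reliability = 1165.41 / 1423.03 = 0.819.

0.819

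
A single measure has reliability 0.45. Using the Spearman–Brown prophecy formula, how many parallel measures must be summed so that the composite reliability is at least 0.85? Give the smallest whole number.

7

k ≥ ρ*(1−ρ₁)/(ρ₁(1−ρ*)) = 0.85·0.55 / (0.45·0.15) = 6.926.
Smallest integer k = 7.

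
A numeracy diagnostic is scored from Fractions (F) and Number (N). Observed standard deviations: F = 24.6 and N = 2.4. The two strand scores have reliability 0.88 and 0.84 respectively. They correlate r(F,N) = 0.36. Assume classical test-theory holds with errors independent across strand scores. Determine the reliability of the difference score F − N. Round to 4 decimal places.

Var(F−N) = 24.6² + 2.4² − 2·24.6·2.4·0.36 = 610.92 − 42.5088 = 568.411.
Under uncorrelated errors the observed covariances equal the true-score covariances, so only the own-variance terms attenuate.
True-score variance = [24.6²·0.88 + 2.4²·0.84] − 42.5088 = 537.379 − 42.5088 = 494.87.
Reliability = 494.87 / 568.411 = 0.8706.

0.8706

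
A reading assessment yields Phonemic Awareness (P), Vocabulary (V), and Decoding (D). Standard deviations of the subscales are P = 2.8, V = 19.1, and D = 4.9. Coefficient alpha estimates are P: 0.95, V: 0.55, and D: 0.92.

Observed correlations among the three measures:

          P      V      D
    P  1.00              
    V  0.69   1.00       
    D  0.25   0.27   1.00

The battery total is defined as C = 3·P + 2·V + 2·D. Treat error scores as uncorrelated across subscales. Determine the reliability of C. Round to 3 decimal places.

Var(C) = 3²·2.8² + 2²·19.1² + 2²·4.9² + 2·[6·2.8·19.1·0.69 + 6·2.8·4.9·0.25 + 4·19.1·4.9·0.27] = 1625.84 + 686.129 = 2311.97.
Because errors are independent across components, Cov(Tᵢ,Tⱼ) = Cov(Xᵢ,Xⱼ); the off-diagonal part of the true-score variance is the same as above.
True-score variance = [3²·2.8²·0.95 + 2²·19.1²·0.55 + 2²·4.9²·0.92] + 686.129 = 957.971 + 686.129 = 1644.1.
Reliability = 1644.1 / 2311.97 = 0.711.

0.711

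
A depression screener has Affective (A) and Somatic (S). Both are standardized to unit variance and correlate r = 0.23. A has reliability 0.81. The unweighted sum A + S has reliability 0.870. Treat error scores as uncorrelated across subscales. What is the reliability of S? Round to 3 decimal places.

Var(A+S) = 2 + 2·0.23 = 2.460.
True-score variance = ρ_A + ρ_S + 2·0.23, so 0.870 = (0.81 + ρ_S + 0.46) / 2.460.
ρ_S = 0.870·2.460 − 0.81 − 0.46 = 0.870.

0.870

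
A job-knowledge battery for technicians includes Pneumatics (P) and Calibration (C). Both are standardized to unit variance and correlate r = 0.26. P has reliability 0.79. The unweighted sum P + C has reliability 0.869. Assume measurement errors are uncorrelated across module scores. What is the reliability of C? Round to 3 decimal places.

0.880

Var(P+C) = 2 + 2·0.26 = 2.520.
True-score variance = ρ_P + ρ_C + 2·0.26, so 0.869 = (0.79 + ρ_C + 0.52) / 2.520.
ρ_C = 0.869·2.520 − 0.79 − 0.52 = 0.880.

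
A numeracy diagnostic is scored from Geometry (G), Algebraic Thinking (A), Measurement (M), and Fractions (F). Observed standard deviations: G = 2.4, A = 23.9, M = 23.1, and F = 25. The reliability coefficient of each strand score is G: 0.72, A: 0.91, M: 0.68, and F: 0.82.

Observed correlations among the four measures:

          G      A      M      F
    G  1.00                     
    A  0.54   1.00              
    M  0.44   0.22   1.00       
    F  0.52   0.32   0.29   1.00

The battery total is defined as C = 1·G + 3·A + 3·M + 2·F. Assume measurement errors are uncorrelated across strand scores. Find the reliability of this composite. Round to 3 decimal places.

0.874

Var(C) = 2.4² + 3²·23.9² + 3²·23.1² + 2²·25² + 2·[3·2.4·23.9·0.54 + 3·2.4·23.1·0.44 + 2·2.4·25·0.52 + 9·23.9·23.1·0.22 + 6·23.9·25·0.32 + 6·23.1·25·0.29] = 12449.1 + 6947.38 = 19396.5.
Because errors are independent across components, Cov(Tᵢ,Tⱼ) = Cov(Xᵢ,Xⱼ); the off-diagonal part of the true-score variance is the same as above.
True-score variance = [2.4²·0.72 + 3²·23.9²·0.91 + 3²·23.1²·0.68 + 2²·25²·0.82] + 6947.38 = 9998.05 + 6947.38 = 16945.4.
Reliability = 16945.4 / 19396.5 = 0.874.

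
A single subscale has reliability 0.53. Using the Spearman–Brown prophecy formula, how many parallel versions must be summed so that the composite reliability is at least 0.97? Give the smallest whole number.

29

k ≥ ρ*(1−ρ₁)/(ρ₁(1−ρ*)) = 0.97·0.47 / (0.53·0.03) = 28.673.
Smallest integer k = 29.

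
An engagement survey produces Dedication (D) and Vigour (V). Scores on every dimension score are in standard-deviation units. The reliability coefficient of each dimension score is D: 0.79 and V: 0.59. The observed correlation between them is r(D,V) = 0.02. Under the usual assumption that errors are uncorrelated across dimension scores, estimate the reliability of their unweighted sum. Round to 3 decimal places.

Var(D+V) = 2 + 2·[0.02] = 2 + 0.04 = 2.04.
With uncorrelated errors the cross-covariances are all true-score covariance, so they carry over unchanged; only the diagonal terms shrink to ρᵢσᵢ².
True-score variance = [0.79 + 0.59] + 0.04 = 1.38 + 0.04 = 1.42.
Reliability = 1.42 / 2.04 = 0.696.

0.696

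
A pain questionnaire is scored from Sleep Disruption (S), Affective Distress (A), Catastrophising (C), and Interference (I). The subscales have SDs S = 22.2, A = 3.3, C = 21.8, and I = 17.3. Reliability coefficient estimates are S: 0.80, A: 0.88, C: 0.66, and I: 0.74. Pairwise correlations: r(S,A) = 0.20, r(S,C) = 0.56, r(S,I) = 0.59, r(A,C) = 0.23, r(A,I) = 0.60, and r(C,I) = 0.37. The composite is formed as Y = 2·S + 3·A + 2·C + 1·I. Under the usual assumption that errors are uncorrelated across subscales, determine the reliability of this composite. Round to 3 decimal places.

0.867

Var(Y) = 2²·22.2² + 3²·3.3² + 2²·21.8² + 17.3² + 2·[6·22.2·3.3·0.20 + 4·22.2·21.8·0.56 + 2·22.2·17.3·0.59 + 6·3.3·21.8·0.23 + 3·3.3·17.3·0.60 + 2·21.8·17.3·0.37] = 4269.62 + 4212.59 = 8482.21.
Because errors are independent across components, Cov(Tᵢ,Tⱼ) = Cov(Xᵢ,Xⱼ); the off-diagonal part of the true-score variance is the same as above.
True-score variance = [2²·22.2²·0.80 + 3²·3.3²·0.88 + 2²·21.8²·0.66 + 17.3²·0.74] + 4212.59 = 3139.45 + 4212.59 = 7352.04.
Reliability = 7352.04 / 8482.21 = 0.867.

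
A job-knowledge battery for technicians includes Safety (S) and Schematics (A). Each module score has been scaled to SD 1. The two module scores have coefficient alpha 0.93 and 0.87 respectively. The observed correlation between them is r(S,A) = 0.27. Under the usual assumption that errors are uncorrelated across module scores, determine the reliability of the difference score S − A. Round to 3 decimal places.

0.863

Var(S−A) = 1 + 1 − 2·0.27 = 2 − 0.54 = 1.46.
Under uncorrelated errors the observed covariances equal the true-score covariances, so only the own-variance terms attenuate.
True-score variance = [0.93 + 0.87] − 0.54 = 1.8 − 0.54 = 1.26.
Reliability = 1.26 / 1.46 = 0.863.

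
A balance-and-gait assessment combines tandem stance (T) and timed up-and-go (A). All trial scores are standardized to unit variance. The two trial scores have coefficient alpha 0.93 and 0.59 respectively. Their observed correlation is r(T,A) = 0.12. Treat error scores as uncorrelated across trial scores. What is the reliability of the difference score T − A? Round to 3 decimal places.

0.727

Var(T−A) = 1 + 1 − 2·0.12 = 2 − 0.24 = 1.76.
With uncorrelated errors the cross-covariances are all true-score covariance, so they carry over unchanged; only the diagonal terms shrink to ρᵢσᵢ².
True-score variance = [0.93 + 0.59] − 0.24 = 1.52 − 0.24 = 1.28.
Reliability = 1.28 / 1.76 = 0.727.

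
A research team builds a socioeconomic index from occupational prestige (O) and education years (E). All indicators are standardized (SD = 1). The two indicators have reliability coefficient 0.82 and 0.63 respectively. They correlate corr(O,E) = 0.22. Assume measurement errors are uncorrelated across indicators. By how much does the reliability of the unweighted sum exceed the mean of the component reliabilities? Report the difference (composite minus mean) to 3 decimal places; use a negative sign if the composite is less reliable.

0.050

Var(sum) = 2 + 0.44 = 2.44; true-score variance = 1.45 + 0.44 = 1.89; composite reliability = 0.7746.
Mean component reliability = 0.7250.
Difference = 0.7746 − 0.7250 = 0.050.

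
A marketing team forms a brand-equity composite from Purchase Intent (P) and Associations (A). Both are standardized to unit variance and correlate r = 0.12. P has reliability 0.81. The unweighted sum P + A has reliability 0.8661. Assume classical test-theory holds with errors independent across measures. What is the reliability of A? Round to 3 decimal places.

0.890

Var(P+A) = 2 + 2·0.12 = 2.240.
True-score variance = ρ_P + ρ_A + 2·0.12, so 0.8661 = (0.81 + ρ_A + 0.24) / 2.240.
ρ_A = 0.8661·2.240 − 0.81 − 0.24 = 0.890.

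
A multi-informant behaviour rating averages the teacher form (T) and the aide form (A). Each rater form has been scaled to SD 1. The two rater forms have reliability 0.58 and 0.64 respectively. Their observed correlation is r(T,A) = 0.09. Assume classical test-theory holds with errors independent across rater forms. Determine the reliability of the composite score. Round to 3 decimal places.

Var(T+A) = 2 + 2·[0.09] = 2 + 0.18 = 2.18.
Because errors are independent across components, Cov(Tᵢ,Tⱼ) = Cov(Xᵢ,Xⱼ); the off-diagonal part of the true-score variance is the same as above.
True-score variance = [0.58 + 0.64] + 0.18 = 1.22 + 0.18 = 1.4.
Reliability = 1.4 / 2.18 = 0.642.

0.642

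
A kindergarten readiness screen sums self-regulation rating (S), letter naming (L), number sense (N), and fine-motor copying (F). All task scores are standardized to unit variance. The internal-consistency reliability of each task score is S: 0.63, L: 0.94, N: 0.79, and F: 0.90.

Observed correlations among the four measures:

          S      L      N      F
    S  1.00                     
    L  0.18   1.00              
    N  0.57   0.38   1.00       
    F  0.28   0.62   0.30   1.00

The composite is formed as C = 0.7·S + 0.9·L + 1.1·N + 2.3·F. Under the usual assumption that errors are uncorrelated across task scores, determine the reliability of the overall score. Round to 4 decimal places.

0.9308

Var(C) = 0.7² + 0.9² + 1.1² + 2.3² + 2·[0.63·0.18 + 0.77·0.57 + 1.61·0.28 + 0.99·0.38 + 2.07·0.62 + 2.53·0.30] = 7.8 + 6.8434 = 14.6434.
Because errors are independent across components, Cov(Tᵢ,Tⱼ) = Cov(Xᵢ,Xⱼ); the off-diagonal part of the true-score variance is the same as above.
True-score variance = [0.7²·0.63 + 0.9²·0.94 + 1.1²·0.79 + 2.3²·0.90] + 6.8434 = 6.787 + 6.8434 = 13.6304.
Reliability = 13.6304 / 14.6434 = 0.9308.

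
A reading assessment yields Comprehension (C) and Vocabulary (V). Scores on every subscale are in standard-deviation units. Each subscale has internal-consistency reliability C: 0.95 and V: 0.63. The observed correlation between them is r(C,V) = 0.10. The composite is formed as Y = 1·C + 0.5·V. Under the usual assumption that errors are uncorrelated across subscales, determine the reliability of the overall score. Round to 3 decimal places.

0.894

Var(Y) = 1 + 0.5² + 2·[0.5·0.10] = 1.25 + 0.1 = 1.35.
With uncorrelated errors the cross-covariances are all true-score covariance, so they carry over unchanged; only the diagonal terms shrink to ρᵢσᵢ².
True-score variance = [0.95 + 0.5²·0.63] + 0.1 = 1.1075 + 0.1 = 1.2075.
Reliability = 1.2075 / 1.35 = 0.894.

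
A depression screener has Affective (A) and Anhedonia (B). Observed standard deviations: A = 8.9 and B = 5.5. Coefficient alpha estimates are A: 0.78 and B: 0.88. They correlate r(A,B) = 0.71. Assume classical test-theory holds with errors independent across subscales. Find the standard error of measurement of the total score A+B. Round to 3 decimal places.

Var(total) = 109.46 + 69.509 = 178.969.
True-score variance = 88.4038 + 69.509 = 157.913, so reliability = 0.8823.
Error variance = 178.969 − 157.913 = 21.0562; SEM = √21.0562 = 4.589.

4.589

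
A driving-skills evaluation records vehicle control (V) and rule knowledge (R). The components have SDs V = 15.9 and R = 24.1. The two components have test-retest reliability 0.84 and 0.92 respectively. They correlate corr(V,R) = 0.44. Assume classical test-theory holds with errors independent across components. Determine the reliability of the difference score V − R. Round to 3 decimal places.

Var(V−R) = 15.9² + 24.1² − 2·15.9·24.1·0.44 = 833.62 − 337.207 = 496.413.
Under uncorrelated errors the observed covariances equal the true-score covariances, so only the own-variance terms attenuate.
True-score variance = [15.9²·0.84 + 24.1²·0.92] − 337.207 = 746.706 − 337.207 = 409.498.
Reliability = 409.498 / 496.413 = 0.825.

0.825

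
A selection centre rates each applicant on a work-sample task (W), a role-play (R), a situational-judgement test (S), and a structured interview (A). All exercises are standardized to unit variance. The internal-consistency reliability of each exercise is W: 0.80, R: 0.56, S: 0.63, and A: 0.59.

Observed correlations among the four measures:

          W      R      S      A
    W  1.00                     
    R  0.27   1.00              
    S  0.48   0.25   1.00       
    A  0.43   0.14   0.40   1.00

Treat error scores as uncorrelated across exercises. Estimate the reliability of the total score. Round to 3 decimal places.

0.821

Var(W+R+S+A) = 4 + 2·[0.27 + 0.48 + 0.43 + 0.25 + 0.14 + 0.40] = 4 + 3.94 = 7.94.
Under uncorrelated errors the observed covariances equal the true-score covariances, so only the own-variance terms attenuate.
True-score variance = [0.80 + 0.56 + 0.63 + 0.59] + 3.94 = 2.58 + 3.94 = 6.52.
Reliability = 6.52 / 7.94 = 0.821.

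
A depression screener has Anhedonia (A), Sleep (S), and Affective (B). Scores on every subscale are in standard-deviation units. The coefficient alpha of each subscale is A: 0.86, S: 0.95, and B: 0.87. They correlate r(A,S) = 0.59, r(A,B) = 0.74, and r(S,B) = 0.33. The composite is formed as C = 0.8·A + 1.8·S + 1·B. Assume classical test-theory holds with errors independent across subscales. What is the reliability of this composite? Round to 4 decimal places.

Var(C) = 0.8² + 1.8² + 1 + 2·[1.44·0.59 + 0.8·0.74 + 1.8·0.33] = 4.88 + 4.0712 = 8.9512.
Because errors are independent across components, Cov(Tᵢ,Tⱼ) = Cov(Xᵢ,Xⱼ); the off-diagonal part of the true-score variance is the same as above.
True-score variance = [0.8²·0.86 + 1.8²·0.95 + 0.87] + 4.0712 = 4.4984 + 4.0712 = 8.5696.
Reliability = 8.5696 / 8.9512 = 0.9574.

0.9574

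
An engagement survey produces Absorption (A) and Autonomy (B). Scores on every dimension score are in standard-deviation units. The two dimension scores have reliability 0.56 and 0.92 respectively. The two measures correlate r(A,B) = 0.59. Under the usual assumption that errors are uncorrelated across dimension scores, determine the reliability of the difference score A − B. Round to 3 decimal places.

Var(A−B) = 1 + 1 − 2·0.59 = 2 − 1.18 = 0.82.
Because errors are independent across components, Cov(Tᵢ,Tⱼ) = Cov(Xᵢ,Xⱼ); the off-diagonal part of the true-score variance is the same as above.
True-score variance = [0.56 + 0.92] − 1.18 = 1.48 − 1.18 = 0.3.
Reliability = 0.3 / 0.82 = 0.366.

0.366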